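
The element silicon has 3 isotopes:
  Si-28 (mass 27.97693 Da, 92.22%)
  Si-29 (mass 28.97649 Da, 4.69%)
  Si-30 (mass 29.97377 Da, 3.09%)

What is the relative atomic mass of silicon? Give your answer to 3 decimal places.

Weight each isotope mass by its fractional abundance: 0.9222 × 27.97693 + 0.0469 × 28.97649 + 0.0309 × 29.97377
= 25.800325 + 1.358997 + 0.926189 = 28.085511 Da

28.086 Da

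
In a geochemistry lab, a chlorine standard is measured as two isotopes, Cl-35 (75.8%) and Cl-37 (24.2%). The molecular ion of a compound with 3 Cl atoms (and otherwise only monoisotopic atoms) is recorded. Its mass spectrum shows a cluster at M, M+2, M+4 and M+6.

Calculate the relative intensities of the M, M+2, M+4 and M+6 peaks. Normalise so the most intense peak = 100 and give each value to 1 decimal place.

100.0 : 95.8 : 30.6 : 3.3

Expanding (0.758 + 0.242)^3:
P(M) = 0.758^3 = 0.435520
P(M+2) = 3 × 0.758^2 × 0.242^1 = 0.417133
P(M+4) = 3 × 0.758^1 × 0.242^2 = 0.133175
P(M+6) = 0.242^3 = 0.014172
The M peak is largest (0.435520); scaling to 100 gives 100.0 : 95.8 : 30.6 : 3.3.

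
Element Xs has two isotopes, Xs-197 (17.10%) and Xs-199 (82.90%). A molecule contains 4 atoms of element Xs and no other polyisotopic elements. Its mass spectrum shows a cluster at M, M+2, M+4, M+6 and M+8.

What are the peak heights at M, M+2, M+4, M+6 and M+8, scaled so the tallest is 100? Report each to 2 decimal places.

Each Xs atom is independently Xs-197 (p = 0.1710) or Xs-199 (q = 0.8290); the cluster is the binomial expansion (p + q)^4.
P(M) = 0.1710^4 = 0.000855
P(M+2) = 4 × 0.1710^3 × 0.8290^1 = 0.016581
P(M+4) = 6 × 0.1710^2 × 0.8290^2 = 0.120574
P(M+6) = 4 × 0.1710^1 × 0.8290^3 = 0.389690
P(M+8) = 0.8290^4 = 0.472300
The M+8 peak is largest (0.472300); scaling to 100 gives 0.18 : 3.51 : 25.53 : 82.51 : 100.00.

0.18 : 3.51 : 25.53 : 82.51 : 100.00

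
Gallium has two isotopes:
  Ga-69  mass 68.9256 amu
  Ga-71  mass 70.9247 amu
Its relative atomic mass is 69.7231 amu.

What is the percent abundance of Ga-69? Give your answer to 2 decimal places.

With x = fraction of Ga-69 (so Ga-71 is 1 − x):
68.9256·x + 70.9247·(1 − x) = 69.7231
(68.9256 − 70.9247)·x = 69.7231 − 70.9247
x = -1.2016 / -1.9991 = 0.60107 → 60.11% Ga-69, 39.89% Ga-71.

60.11%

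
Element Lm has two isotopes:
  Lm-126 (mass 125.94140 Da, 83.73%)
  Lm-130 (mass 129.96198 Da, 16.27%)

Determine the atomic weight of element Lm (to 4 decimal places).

126.5955 Da

Ar = Σ fᵢ·mᵢ = 0.8373 × 125.94140 + 0.1627 × 129.96198
= 105.450734 + 21.144814 = 126.595548 Da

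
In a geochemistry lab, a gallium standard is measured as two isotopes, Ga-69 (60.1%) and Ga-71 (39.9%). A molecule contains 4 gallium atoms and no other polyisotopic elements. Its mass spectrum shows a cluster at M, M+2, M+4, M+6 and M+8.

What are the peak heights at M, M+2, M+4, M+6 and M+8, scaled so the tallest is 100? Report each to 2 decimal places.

The 4 Ga atoms are independent, so intensities follow the terms of (0.601 + 0.399)^4.
P(M) = 0.601^4 = 0.130466
P(M+2) = 4 × 0.601^3 × 0.399^1 = 0.346463
P(M+4) = 6 × 0.601^2 × 0.399^2 = 0.345021
P(M+6) = 4 × 0.601^1 × 0.399^3 = 0.152705
P(M+8) = 0.399^4 = 0.025345
The M+2 peak is largest (0.346463); scaling to 100 gives 37.66 : 100.00 : 99.58 : 44.08 : 7.32.

37.66 : 100.00 : 99.58 : 44.08 : 7.32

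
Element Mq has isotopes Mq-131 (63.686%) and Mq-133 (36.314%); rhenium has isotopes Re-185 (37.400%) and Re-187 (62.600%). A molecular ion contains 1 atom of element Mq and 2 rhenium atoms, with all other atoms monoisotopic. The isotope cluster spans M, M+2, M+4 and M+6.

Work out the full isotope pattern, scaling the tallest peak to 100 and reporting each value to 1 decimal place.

21.2 : 83.2 : 100.0 : 33.9

Element Mq pattern (n=1): 0.63686 : 0.36314
Rhenium pattern (n=2): 0.139876 : 0.468248 : 0.391876
Convolve the two distributions (both contribute in 2-u steps):
  M: 0.63686×0.139876 = 0.089081
  M+2: 0.63686×0.468248 + 0.36314×0.139876 = 0.349003
  M+4: 0.63686×0.391876 + 0.36314×0.468248 = 0.419610
  M+6: 0.36314×0.391876 = 0.142306
Scale to base peak (0.419610) = 100: 21.2 : 83.2 : 100.0 : 33.9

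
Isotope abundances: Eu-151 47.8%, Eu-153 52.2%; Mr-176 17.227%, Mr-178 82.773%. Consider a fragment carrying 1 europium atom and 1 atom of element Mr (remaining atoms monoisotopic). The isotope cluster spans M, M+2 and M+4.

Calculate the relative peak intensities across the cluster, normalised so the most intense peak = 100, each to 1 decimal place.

17.0 : 100.0 : 89.0

Europium pattern (n=1): 0.4780 : 0.5220
Element Mr pattern (n=1): 0.17227 : 0.82773
Convolve the two distributions (both contribute in 2-u steps):
  M: 0.4780×0.17227 = 0.082345
  M+2: 0.4780×0.82773 + 0.5220×0.17227 = 0.485580
  M+4: 0.5220×0.82773 = 0.432075
Scale to base peak (0.485580) = 100: 17.0 : 100.0 : 89.0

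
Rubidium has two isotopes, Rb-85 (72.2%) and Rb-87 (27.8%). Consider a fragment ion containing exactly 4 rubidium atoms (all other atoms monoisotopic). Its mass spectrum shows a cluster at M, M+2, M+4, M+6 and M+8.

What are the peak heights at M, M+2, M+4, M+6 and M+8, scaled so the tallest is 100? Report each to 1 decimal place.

Each Rb atom is independently Rb-85 (p = 0.722) or Rb-87 (q = 0.278); the cluster is the binomial expansion (p + q)^4.
P(M) = 0.722^4 = 0.271737
P(M+2) = 4 × 0.722^3 × 0.278^1 = 0.418520
P(M+4) = 6 × 0.722^2 × 0.278^2 = 0.241721
P(M+6) = 4 × 0.722^1 × 0.278^3 = 0.062049
P(M+8) = 0.278^4 = 0.005973
The M+2 peak is largest (0.418520); scaling to 100 gives 64.9 : 100.0 : 57.8 : 14.8 : 1.4.

64.9 : 100.0 : 57.8 : 14.8 : 1.4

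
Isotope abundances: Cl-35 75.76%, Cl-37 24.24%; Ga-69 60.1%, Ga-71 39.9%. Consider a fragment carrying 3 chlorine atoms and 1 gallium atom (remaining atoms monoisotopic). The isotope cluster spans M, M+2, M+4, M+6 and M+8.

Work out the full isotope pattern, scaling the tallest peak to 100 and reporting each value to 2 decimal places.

61.59 : 100.00 : 58.16 : 14.57 : 1.34

Chlorine pattern (n=3): 0.4348304 : 0.41738208 : 0.13354464 : 0.01424288
Gallium pattern (n=1): 0.6010 : 0.3990
Convolve the two distributions (both contribute in 2-u steps):
  M: 0.4348304×0.6010 = 0.261333
  M+2: 0.4348304×0.3990 + 0.41738208×0.6010 = 0.424344
  M+4: 0.41738208×0.3990 + 0.13354464×0.6010 = 0.246796
  M+6: 0.13354464×0.3990 + 0.01424288×0.6010 = 0.061844
  M+8: 0.01424288×0.3990 = 0.005683
Scale to base peak (0.424344) = 100: 61.59 : 100.00 : 58.16 : 14.57 : 1.34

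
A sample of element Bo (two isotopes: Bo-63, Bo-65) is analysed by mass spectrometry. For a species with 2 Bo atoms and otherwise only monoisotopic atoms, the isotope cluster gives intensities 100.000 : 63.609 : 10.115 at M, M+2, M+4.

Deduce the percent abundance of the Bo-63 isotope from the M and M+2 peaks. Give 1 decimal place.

Write p for the Bo-63 fraction. I(M+2)/I(M) = [C(2,1)·p^1·(1−p)] / p^2 = 2·(1−p)/p = 63.609/100.000 = 0.6361
(1−p)/p = 0.6361/2 = 0.3180  ⇒  p = 1/(1 + 0.3180) = 0.7587
Bo-63: 75.9%, Bo-65: 24.1%.

75.9%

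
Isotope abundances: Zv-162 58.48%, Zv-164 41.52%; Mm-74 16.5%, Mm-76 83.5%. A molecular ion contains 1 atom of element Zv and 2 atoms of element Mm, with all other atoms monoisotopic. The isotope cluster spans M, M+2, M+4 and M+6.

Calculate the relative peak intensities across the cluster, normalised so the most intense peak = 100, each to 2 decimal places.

Element Zv pattern (n=1): 0.5848 : 0.4152
Element Mm pattern (n=2): 0.027225 : 0.27555 : 0.697225
Convolve the two distributions (both contribute in 2-u steps):
  M: 0.5848×0.027225 = 0.015921
  M+2: 0.5848×0.27555 + 0.4152×0.027225 = 0.172445
  M+4: 0.5848×0.697225 + 0.4152×0.27555 = 0.522146
  M+6: 0.4152×0.697225 = 0.289488
Scale to base peak (0.522146) = 100: 3.05 : 33.03 : 100.00 : 55.44

3.05 : 33.03 : 100.00 : 55.44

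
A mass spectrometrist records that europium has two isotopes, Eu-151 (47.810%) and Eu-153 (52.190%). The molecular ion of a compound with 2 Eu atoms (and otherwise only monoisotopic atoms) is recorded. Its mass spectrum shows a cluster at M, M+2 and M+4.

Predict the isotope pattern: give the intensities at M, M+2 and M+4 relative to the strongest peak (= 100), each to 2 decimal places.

Each Eu atom is independently Eu-151 (p = 0.47810) or Eu-153 (q = 0.52190); the cluster is the binomial expansion (p + q)^2.
P(M) = 0.47810^2 = 0.228580
P(M+2) = 2 × 0.47810^1 × 0.52190^1 = 0.499041
P(M+4) = 0.52190^2 = 0.272380
The M+2 peak is largest (0.499041); scaling to 100 gives 45.80 : 100.00 : 54.58.

45.80 : 100.00 : 54.58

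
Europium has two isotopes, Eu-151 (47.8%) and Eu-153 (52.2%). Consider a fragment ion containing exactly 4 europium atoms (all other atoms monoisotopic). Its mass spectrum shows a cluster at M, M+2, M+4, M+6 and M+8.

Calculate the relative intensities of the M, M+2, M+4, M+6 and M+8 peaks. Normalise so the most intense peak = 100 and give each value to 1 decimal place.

14.0 : 61.0 : 100.0 : 72.8 : 19.9

The 4 Eu atoms are independent, so intensities follow the terms of (0.478 + 0.522)^4.
P(M) = 0.478^4 = 0.052205
P(M+2) = 4 × 0.478^3 × 0.522^1 = 0.228042
P(M+4) = 6 × 0.478^2 × 0.522^2 = 0.373549
P(M+6) = 4 × 0.478^1 × 0.522^3 = 0.271956
P(M+8) = 0.522^4 = 0.074248
The M+4 peak is largest (0.373549); scaling to 100 gives 14.0 : 61.0 : 100.0 : 72.8 : 19.9.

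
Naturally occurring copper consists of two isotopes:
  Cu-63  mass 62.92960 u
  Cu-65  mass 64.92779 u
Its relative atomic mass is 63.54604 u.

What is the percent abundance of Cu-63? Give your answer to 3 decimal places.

With x = fraction of Cu-63 (so Cu-65 is 1 − x):
62.92960·x + 64.92779·(1 − x) = 63.54604
(62.92960 − 64.92779)·x = 63.54604 − 64.92779
x = -1.38175 / -1.99819 = 0.69150 → 69.150% Cu-63, 30.850% Cu-65.

69.150%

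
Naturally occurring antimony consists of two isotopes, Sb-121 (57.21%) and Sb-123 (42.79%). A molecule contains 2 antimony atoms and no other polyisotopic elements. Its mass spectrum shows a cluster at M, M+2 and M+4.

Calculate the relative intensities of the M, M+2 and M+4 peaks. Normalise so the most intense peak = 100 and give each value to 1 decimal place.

The 2 Sb atoms are independent, so intensities follow the terms of (0.5721 + 0.4279)^2.
P(M) = 0.5721^2 = 0.327298
P(M+2) = 2 × 0.5721^1 × 0.4279^1 = 0.489603
P(M+4) = 0.4279^2 = 0.183098
The M+2 peak is largest (0.489603); scaling to 100 gives 66.8 : 100.0 : 37.4.

66.8 : 100.0 : 37.4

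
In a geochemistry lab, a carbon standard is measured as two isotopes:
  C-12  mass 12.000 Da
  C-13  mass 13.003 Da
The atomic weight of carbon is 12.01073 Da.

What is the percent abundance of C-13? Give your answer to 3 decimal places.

1.070%

Let x be the fractional abundance of C-12; then C-13 has abundance 1 − x.
12.000·x + 13.003·(1 − x) = 12.01073
(12.000 − 13.003)·x = 12.01073 − 13.003
x = -0.99227 / -1.003 = 0.98930 → 98.930% C-12, 1.070% C-13.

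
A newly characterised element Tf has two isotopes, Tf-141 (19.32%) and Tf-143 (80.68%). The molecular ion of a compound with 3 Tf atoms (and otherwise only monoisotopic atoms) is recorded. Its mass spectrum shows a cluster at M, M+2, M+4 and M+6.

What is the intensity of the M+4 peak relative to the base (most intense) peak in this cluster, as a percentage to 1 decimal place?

Term probabilities: M 0.0072, M+2 0.0903, M+4 0.3773, M+6 0.5252. Base peak = M+6.
P(M+6) = C(3,3) × 0.1932^0 × 0.8068^3 = 1 × 1.0000 × 0.52516729 = 0.525167 (base)
P(M+4) = C(3,2) × 0.1932^1 × 0.8068^2 = 3 × 0.1932 × 0.65092624 = 0.377277
Relative intensity = 0.377277 / 0.525167 × 100 = 71.8

71.8%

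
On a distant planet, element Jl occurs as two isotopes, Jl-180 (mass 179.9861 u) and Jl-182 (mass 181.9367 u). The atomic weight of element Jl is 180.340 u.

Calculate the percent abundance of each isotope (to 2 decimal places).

Jl-180: 81.86%, Jl-182: 18.14%

Writing the weighted mean with unknown fraction x of Jl-180:
179.9861·x + 181.9367·(1 − x) = 180.340
(179.9861 − 181.9367)·x = 180.340 − 181.9367
x = -1.5967 / -1.9506 = 0.81857 → 81.86% Jl-180, 18.14% Jl-182.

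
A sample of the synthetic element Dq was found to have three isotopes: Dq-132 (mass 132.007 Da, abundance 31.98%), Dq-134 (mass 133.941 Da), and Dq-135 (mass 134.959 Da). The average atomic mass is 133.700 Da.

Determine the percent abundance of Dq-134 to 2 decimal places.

Let x and y be the fractions of Dq-134 and Dq-135. Then x + y = 1 − 0.3198 = 0.6802 and 133.941x + 134.959y = 133.700 − 0.3198×132.007 = 91.4841614.
Substituting: 133.941x + 134.959(0.6802 − x) = 91.4841614
(133.941 − 134.959)x = -0.3149504  ⇒  x = 0.30938, y = 0.37082
Dq-134: 30.94%, Dq-135: 37.08%.

30.94%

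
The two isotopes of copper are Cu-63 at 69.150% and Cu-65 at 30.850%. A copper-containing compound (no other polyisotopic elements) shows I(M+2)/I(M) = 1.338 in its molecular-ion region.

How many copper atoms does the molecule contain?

With n Cu atoms, P(M+2)/P(M) = C(n,1)·p^(n−1)q / p^n = n·q/p = n · 0.30850/0.69150.
n = 1.338 × 0.69150/0.30850 = 3.00 ≈ 3

3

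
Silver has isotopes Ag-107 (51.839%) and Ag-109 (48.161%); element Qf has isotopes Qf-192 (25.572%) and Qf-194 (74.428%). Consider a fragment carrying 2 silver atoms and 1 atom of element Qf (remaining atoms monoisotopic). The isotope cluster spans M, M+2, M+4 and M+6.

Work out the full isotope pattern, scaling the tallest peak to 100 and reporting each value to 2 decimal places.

15.95 : 76.04 : 100.00 : 40.06

Silver pattern (n=2): 0.26872819 : 0.49932362 : 0.23194819
Element Qf pattern (n=1): 0.25572 : 0.74428
Convolve the two distributions (both contribute in 2-u steps):
  M: 0.26872819×0.25572 = 0.068719
  M+2: 0.26872819×0.74428 + 0.49932362×0.25572 = 0.327696
  M+4: 0.49932362×0.74428 + 0.23194819×0.25572 = 0.430950
  M+6: 0.23194819×0.74428 = 0.172634
Scale to base peak (0.430950) = 100: 15.95 : 76.04 : 100.00 : 40.06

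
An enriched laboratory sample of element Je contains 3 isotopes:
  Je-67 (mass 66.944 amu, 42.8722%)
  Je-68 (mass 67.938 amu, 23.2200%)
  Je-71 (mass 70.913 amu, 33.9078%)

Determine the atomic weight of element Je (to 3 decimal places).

68.521 amu

Weight each isotope mass by its fractional abundance: 0.428722 × 66.944 + 0.232200 × 67.938 + 0.339078 × 70.913
= 28.7004 + 15.7752 + 24.0450 = 68.5206 amu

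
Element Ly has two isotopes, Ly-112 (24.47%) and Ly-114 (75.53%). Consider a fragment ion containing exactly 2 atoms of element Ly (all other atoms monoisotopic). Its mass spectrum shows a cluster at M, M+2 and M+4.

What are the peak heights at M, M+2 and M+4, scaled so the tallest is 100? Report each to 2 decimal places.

Each Ly atom is independently Ly-112 (p = 0.2447) or Ly-114 (q = 0.7553); the cluster is the binomial expansion (p + q)^2.
P(M) = 0.2447^2 = 0.059878
P(M+2) = 2 × 0.2447^1 × 0.7553^1 = 0.369644
P(M+4) = 0.7553^2 = 0.570478
The M+4 peak is largest (0.570478); scaling to 100 gives 10.50 : 64.80 : 100.00.

10.50 : 64.80 : 100.00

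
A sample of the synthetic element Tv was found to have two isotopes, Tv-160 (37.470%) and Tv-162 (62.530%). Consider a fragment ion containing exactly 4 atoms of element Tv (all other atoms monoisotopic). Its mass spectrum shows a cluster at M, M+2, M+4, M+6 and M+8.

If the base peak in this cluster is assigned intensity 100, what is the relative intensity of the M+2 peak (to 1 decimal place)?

Term probabilities: M 0.0197, M+2 0.1316, M+4 0.3294, M+6 0.3664, M+8 0.1529. Base peak = M+6.
P(M+6) = C(4,3) × 0.37470^1 × 0.62530^3 = 4 × 0.3747 × 0.24449236 = 0.366445 (base)
P(M+2) = C(4,1) × 0.37470^3 × 0.62530^1 = 4 × 0.05260791 × 0.6253 = 0.131583
Relative intensity = 0.131583 / 0.366445 × 100 = 35.9

35.9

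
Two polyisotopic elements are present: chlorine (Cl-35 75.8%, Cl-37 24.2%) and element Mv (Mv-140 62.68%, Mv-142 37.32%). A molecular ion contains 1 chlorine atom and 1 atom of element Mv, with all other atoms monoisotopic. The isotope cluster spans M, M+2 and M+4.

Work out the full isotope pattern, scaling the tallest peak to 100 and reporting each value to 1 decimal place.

100.0 : 91.5 : 19.0

Chlorine pattern (n=1): 0.7580 : 0.2420
Element Mv pattern (n=1): 0.6268 : 0.3732
Convolve the two distributions (both contribute in 2-u steps):
  M: 0.7580×0.6268 = 0.475114
  M+2: 0.7580×0.3732 + 0.2420×0.6268 = 0.434571
  M+4: 0.2420×0.3732 = 0.090314
Scale to base peak (0.475114) = 100: 100.0 : 91.5 : 19.0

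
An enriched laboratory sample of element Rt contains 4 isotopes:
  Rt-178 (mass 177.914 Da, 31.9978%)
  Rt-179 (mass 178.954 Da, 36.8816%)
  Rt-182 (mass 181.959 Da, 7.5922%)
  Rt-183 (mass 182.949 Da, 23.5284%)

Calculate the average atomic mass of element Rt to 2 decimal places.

Weight each isotope mass by its fractional abundance: 0.319978 × 177.914 + 0.368816 × 178.954 + 0.075922 × 181.959 + 0.235284 × 182.949
= 56.9286 + 66.0011 + 13.8147 + 43.0450 = 179.7894 Da

179.79 Da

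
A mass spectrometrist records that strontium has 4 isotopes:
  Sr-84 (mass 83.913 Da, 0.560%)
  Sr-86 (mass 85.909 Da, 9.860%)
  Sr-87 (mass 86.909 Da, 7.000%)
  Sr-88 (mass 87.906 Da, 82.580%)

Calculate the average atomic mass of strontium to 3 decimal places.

Weight each isotope mass by its fractional abundance: 0.00560 × 83.913 + 0.09860 × 85.909 + 0.07000 × 86.909 + 0.82580 × 87.906
= 0.4699 + 8.4706 + 6.0836 + 72.5928 = 87.6169 Da

87.617 Da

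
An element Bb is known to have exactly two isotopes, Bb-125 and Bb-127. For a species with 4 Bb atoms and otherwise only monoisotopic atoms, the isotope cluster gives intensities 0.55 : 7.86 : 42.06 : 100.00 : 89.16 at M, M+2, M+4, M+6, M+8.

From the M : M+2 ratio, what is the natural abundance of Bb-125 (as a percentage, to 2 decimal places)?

21.87%

Let p = fractional abundance of Bb-125. I(M+2)/I(M) = [C(4,1)·p^3·(1−p)] / p^4 = 4·(1−p)/p = 7.86/0.55 = 14.2909
(1−p)/p = 14.2909/4 = 3.5727  ⇒  p = 1/(1 + 3.5727) = 0.2187
Bb-125: 21.87%, Bb-127: 78.13%.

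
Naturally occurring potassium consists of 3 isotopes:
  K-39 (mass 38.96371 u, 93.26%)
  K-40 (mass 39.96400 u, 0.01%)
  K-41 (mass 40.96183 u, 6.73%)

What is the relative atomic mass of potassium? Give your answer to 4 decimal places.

Average mass = Σ (abundance × isotope mass) = 0.9326 × 38.96371 + 0.0001 × 39.96400 + 0.0673 × 40.96183
= 36.337556 + 0.003996 + 2.756731 = 39.098283 u

39.0983 u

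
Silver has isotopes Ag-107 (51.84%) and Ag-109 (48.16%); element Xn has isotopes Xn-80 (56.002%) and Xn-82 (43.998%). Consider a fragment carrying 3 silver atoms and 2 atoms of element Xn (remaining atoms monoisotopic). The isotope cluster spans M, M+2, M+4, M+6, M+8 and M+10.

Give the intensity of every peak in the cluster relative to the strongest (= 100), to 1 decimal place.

13.2 : 57.5 : 100.0 : 86.9 : 37.7 : 6.5

Silver pattern (n=3): 0.13931407 : 0.38827347 : 0.36071085 : 0.11170161
Element Xn pattern (n=2): 0.3136224 : 0.4927952 : 0.1935824
Convolve the two distributions (both contribute in 2-u steps):
  M: 0.13931407×0.3136224 = 0.043692
  M+2: 0.13931407×0.4927952 + 0.38827347×0.3136224 = 0.190425
  M+4: 0.13931407×0.1935824 + 0.38827347×0.4927952 + 0.36071085×0.3136224 = 0.331435
  M+6: 0.38827347×0.1935824 + 0.36071085×0.4927952 + 0.11170161×0.3136224 = 0.287952
  M+8: 0.36071085×0.1935824 + 0.11170161×0.4927952 = 0.124873
  M+10: 0.11170161×0.1935824 = 0.021623
Scale to base peak (0.331435) = 100: 13.2 : 57.5 : 100.0 : 86.9 : 37.7 : 6.5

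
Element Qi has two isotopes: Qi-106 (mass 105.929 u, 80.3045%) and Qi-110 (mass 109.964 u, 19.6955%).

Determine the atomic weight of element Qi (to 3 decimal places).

106.724 u

Average mass = Σ (abundance × isotope mass) = 0.803045 × 105.929 + 0.196955 × 109.964
= 85.0658 + 21.6580 = 106.7238 u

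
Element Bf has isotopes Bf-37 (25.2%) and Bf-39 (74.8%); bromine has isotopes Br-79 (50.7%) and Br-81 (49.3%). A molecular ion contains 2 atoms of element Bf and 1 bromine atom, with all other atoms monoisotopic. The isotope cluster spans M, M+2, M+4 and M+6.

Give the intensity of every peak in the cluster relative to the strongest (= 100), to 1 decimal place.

6.9 : 47.4 : 100.0 : 58.7

Element Bf pattern (n=2): 0.063504 : 0.376992 : 0.559504
Bromine pattern (n=1): 0.5070 : 0.4930
Convolve the two distributions (both contribute in 2-u steps):
  M: 0.063504×0.5070 = 0.032197
  M+2: 0.063504×0.4930 + 0.376992×0.5070 = 0.222442
  M+4: 0.376992×0.4930 + 0.559504×0.5070 = 0.469526
  M+6: 0.559504×0.4930 = 0.275835
Scale to base peak (0.469526) = 100: 6.9 : 47.4 : 100.0 : 58.7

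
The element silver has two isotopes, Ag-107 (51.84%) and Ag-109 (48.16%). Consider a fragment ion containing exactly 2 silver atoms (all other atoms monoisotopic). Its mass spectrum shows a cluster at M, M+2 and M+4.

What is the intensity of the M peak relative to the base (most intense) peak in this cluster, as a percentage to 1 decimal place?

(0.5184 + 0.4816)^2 gives M 0.2687, M+2 0.4993, M+4 0.2319; the largest is M+2.
P(M+2) = C(2,1) × 0.5184^1 × 0.4816^1 = 2 × 0.5184 × 0.4816 = 0.499323 (base)
P(M) = C(2,0) × 0.5184^2 × 0.4816^0 = 1 × 0.26873856 × 1.0000 = 0.268739
Relative intensity = 0.268739 / 0.499323 × 100 = 53.8

53.8%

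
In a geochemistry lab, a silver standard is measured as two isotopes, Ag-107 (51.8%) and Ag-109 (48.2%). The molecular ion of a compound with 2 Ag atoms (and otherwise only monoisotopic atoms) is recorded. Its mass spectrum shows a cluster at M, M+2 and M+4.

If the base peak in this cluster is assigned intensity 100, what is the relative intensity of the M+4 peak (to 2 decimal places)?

Binomial terms of (0.518 + 0.482)^2: M 0.2683, M+2 0.4994, M+4 0.2323 → M+2 is the base peak.
P(M+2) = C(2,1) × 0.518^1 × 0.482^1 = 2 × 0.5180 × 0.4820 = 0.499352 (base)
P(M+4) = C(2,2) × 0.518^0 × 0.482^2 = 1 × 1.0000 × 0.232324 = 0.232324
Relative intensity = 0.232324 / 0.499352 × 100 = 46.53

46.53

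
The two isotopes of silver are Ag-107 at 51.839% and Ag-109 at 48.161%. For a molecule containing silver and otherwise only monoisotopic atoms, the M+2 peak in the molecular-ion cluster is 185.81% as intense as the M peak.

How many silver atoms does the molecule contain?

2

With n Ag atoms, P(M+2)/P(M) = C(n,1)·p^(n−1)q / p^n = n·q/p = n · 0.48161/0.51839.
n = 1.8581 × 0.51839/0.48161 = 2.00 ≈ 2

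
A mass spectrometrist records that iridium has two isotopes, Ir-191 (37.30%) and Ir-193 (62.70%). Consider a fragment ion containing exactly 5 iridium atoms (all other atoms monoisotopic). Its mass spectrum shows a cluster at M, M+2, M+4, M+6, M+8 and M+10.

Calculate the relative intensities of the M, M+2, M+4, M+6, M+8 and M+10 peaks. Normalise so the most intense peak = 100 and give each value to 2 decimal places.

2.11 : 17.70 : 59.49 : 100.00 : 84.05 : 28.26

Expanding (0.3730 + 0.6270)^5:
P(M) = 0.3730^5 = 0.007220
P(M+2) = 5 × 0.3730^4 × 0.6270^1 = 0.060684
P(M+4) = 10 × 0.3730^3 × 0.6270^2 = 0.204015
P(M+6) = 10 × 0.3730^2 × 0.6270^3 = 0.342942
P(M+8) = 5 × 0.3730^1 × 0.6270^4 = 0.288237
P(M+10) = 0.6270^5 = 0.096903
The M+6 peak is largest (0.342942); scaling to 100 gives 2.11 : 17.70 : 59.49 : 100.00 : 84.05 : 28.26.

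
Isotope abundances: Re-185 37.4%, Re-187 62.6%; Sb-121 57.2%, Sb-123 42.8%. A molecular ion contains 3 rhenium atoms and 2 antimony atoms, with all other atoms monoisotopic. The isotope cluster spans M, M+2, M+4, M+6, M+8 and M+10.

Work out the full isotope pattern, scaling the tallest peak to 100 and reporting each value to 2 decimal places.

4.98 : 32.46 : 82.07 : 100.00 : 58.39 : 13.08

Rhenium pattern (n=3): 0.05231362 : 0.26268713 : 0.43968487 : 0.24531438
Antimony pattern (n=2): 0.327184 : 0.489632 : 0.183184
Convolve the two distributions (both contribute in 2-u steps):
  M: 0.05231362×0.327184 = 0.017116
  M+2: 0.05231362×0.489632 + 0.26268713×0.327184 = 0.111561
  M+4: 0.05231362×0.183184 + 0.26268713×0.489632 + 0.43968487×0.327184 = 0.282061
  M+6: 0.26268713×0.183184 + 0.43968487×0.489632 + 0.24531438×0.327184 = 0.343667
  M+8: 0.43968487×0.183184 + 0.24531438×0.489632 = 0.200657
  M+10: 0.24531438×0.183184 = 0.044938
Scale to base peak (0.343667) = 100: 4.98 : 32.46 : 82.07 : 100.00 : 58.39 : 13.08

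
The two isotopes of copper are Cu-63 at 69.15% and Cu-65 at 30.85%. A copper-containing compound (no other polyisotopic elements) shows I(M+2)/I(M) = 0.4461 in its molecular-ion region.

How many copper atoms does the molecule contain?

1

The M+2/M ratio from n Cu atoms is n · q/p = n · 0.3085/0.6915.
n = 0.4461 × 0.6915/0.3085 = 1.00 ≈ 1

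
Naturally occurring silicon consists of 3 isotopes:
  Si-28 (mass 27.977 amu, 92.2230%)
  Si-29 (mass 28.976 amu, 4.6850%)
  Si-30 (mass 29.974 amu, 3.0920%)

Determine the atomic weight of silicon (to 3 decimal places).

28.086 amu

Weight each isotope mass by its fractional abundance: 0.922230 × 27.977 + 0.046850 × 28.976 + 0.030920 × 29.974
= 25.8012 + 1.3575 + 0.9268 = 28.0855 amu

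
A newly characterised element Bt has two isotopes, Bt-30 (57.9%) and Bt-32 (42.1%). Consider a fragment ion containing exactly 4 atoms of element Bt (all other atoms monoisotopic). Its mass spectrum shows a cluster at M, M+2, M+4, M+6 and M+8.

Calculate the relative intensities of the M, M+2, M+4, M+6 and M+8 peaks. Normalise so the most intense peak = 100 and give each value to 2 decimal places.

The 4 Bt atoms are independent, so intensities follow the terms of (0.579 + 0.421)^4.
P(M) = 0.579^4 = 0.112387
P(M+2) = 4 × 0.579^3 × 0.421^1 = 0.326872
P(M+4) = 6 × 0.579^2 × 0.421^2 = 0.356511
P(M+6) = 4 × 0.579^1 × 0.421^3 = 0.172816
P(M+8) = 0.421^4 = 0.031414
The M+4 peak is largest (0.356511); scaling to 100 gives 31.52 : 91.69 : 100.00 : 48.47 : 8.81.

31.52 : 91.69 : 100.00 : 48.47 : 8.81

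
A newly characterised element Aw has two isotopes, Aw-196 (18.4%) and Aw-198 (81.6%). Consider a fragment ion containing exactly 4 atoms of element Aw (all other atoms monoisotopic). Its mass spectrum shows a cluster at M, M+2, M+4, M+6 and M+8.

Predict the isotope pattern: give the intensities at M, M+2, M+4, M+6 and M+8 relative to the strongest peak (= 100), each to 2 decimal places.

Each Aw atom is independently Aw-196 (p = 0.184) or Aw-198 (q = 0.816); the cluster is the binomial expansion (p + q)^4.
P(M) = 0.184^4 = 0.001146
P(M+2) = 4 × 0.184^3 × 0.816^1 = 0.020333
P(M+4) = 6 × 0.184^2 × 0.816^2 = 0.135259
P(M+6) = 4 × 0.184^1 × 0.816^3 = 0.399897
P(M+8) = 0.816^4 = 0.443364
The M+8 peak is largest (0.443364); scaling to 100 gives 0.26 : 4.59 : 30.51 : 90.20 : 100.00.

0.26 : 4.59 : 30.51 : 90.20 : 100.00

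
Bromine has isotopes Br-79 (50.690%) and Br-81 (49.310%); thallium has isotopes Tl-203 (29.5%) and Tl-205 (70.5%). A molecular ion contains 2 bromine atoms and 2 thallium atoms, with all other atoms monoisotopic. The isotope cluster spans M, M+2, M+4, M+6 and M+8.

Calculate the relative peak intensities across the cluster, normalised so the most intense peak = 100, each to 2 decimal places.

6.27 : 42.15 : 100.00 : 97.98 : 33.87

Bromine pattern (n=2): 0.25694761 : 0.49990478 : 0.24314761
Thallium pattern (n=2): 0.087025 : 0.41595 : 0.497025
Convolve the two distributions (both contribute in 2-u steps):
  M: 0.25694761×0.087025 = 0.022361
  M+2: 0.25694761×0.41595 + 0.49990478×0.087025 = 0.150382
  M+4: 0.25694761×0.497025 + 0.49990478×0.41595 + 0.24314761×0.087025 = 0.356805
  M+6: 0.49990478×0.497025 + 0.24314761×0.41595 = 0.349602
  M+8: 0.24314761×0.497025 = 0.120850
Scale to base peak (0.356805) = 100: 6.27 : 42.15 : 100.00 : 97.98 : 33.87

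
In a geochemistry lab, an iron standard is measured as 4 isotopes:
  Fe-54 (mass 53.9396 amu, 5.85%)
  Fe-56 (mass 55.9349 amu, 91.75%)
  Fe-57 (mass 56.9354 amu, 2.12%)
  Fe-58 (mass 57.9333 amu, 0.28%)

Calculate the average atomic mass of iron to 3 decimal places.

55.845 amu

The abundance-weighted mean is 0.0585 × 53.9396 + 0.9175 × 55.9349 + 0.0212 × 56.9354 + 0.0028 × 57.9333
= 3.15547 + 51.32027 + 1.20703 + 0.16221 = 55.84498 amu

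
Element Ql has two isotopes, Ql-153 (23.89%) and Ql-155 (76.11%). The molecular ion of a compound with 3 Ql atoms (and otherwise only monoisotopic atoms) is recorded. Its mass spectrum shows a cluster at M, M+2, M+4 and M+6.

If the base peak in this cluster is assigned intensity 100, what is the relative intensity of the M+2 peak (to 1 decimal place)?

Binomial terms of (0.2389 + 0.7611)^3: M 0.0136, M+2 0.1303, M+4 0.4152, M+6 0.4409 → M+6 is the base peak.
P(M+6) = C(3,3) × 0.2389^0 × 0.7611^3 = 1 × 1.0000 × 0.44088484 = 0.440885 (base)
P(M+2) = C(3,1) × 0.2389^2 × 0.7611^1 = 3 × 0.05707321 × 0.7611 = 0.130315
Relative intensity = 0.130315 / 0.440885 × 100 = 29.6

29.6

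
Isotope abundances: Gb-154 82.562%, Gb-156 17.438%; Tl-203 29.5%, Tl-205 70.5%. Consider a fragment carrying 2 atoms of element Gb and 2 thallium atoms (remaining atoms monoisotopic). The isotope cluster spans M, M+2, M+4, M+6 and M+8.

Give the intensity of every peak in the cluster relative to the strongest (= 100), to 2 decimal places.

12.86 : 66.91 : 100.00 : 33.77 : 3.28

Element Gb pattern (n=2): 0.68164838 : 0.28794323 : 0.03040838
Thallium pattern (n=2): 0.087025 : 0.41595 : 0.497025
Convolve the two distributions (both contribute in 2-u steps):
  M: 0.68164838×0.087025 = 0.059320
  M+2: 0.68164838×0.41595 + 0.28794323×0.087025 = 0.308590
  M+4: 0.68164838×0.497025 + 0.28794323×0.41595 + 0.03040838×0.087025 = 0.461213
  M+6: 0.28794323×0.497025 + 0.03040838×0.41595 = 0.155763
  M+8: 0.03040838×0.497025 = 0.015114
Scale to base peak (0.461213) = 100: 12.86 : 66.91 : 100.00 : 33.77 : 3.28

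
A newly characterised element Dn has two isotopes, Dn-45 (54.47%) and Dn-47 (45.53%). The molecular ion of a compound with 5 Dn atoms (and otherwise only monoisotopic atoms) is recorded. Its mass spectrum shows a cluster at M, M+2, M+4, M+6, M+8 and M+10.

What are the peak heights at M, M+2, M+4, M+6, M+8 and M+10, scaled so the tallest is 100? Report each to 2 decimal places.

The 5 Dn atoms are independent, so intensities follow the terms of (0.5447 + 0.4553)^5.
P(M) = 0.5447^5 = 0.047950
P(M+2) = 5 × 0.5447^4 × 0.4553^1 = 0.200400
P(M+4) = 10 × 0.5447^3 × 0.4553^2 = 0.335017
P(M+6) = 10 × 0.5447^2 × 0.4553^3 = 0.280032
P(M+8) = 5 × 0.5447^1 × 0.4553^4 = 0.117036
P(M+10) = 0.4553^5 = 0.019565
The M+4 peak is largest (0.335017); scaling to 100 gives 14.31 : 59.82 : 100.00 : 83.59 : 34.93 : 5.84.

14.31 : 59.82 : 100.00 : 83.59 : 34.93 : 5.84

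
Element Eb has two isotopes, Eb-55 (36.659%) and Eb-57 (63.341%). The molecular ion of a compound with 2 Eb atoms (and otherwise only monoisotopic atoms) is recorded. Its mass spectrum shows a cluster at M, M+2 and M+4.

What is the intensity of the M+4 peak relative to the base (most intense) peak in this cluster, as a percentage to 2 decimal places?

Binomial terms of (0.36659 + 0.63341)^2: M 0.1344, M+2 0.4644, M+4 0.4012 → M+2 is the base peak.
P(M+2) = C(2,1) × 0.36659^1 × 0.63341^1 = 2 × 0.36659 × 0.63341 = 0.464404 (base)
P(M+4) = C(2,2) × 0.36659^0 × 0.63341^2 = 1 × 1.0000 × 0.40120823 = 0.401208
Relative intensity = 0.401208 / 0.464404 × 100 = 86.39

86.39%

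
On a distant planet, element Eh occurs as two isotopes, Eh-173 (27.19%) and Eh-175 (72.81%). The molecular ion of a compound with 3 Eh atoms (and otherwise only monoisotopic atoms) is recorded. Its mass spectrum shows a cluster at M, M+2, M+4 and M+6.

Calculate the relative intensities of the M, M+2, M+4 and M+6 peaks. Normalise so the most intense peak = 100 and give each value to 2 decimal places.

Each Eh atom is independently Eh-173 (p = 0.2719) or Eh-175 (q = 0.7281); the cluster is the binomial expansion (p + q)^3.
P(M) = 0.2719^3 = 0.020101
P(M+2) = 3 × 0.2719^2 × 0.7281^1 = 0.161484
P(M+4) = 3 × 0.2719^1 × 0.7281^2 = 0.432427
P(M+6) = 0.7281^3 = 0.385987
The M+4 peak is largest (0.432427); scaling to 100 gives 4.65 : 37.34 : 100.00 : 89.26.

4.65 : 37.34 : 100.00 : 89.26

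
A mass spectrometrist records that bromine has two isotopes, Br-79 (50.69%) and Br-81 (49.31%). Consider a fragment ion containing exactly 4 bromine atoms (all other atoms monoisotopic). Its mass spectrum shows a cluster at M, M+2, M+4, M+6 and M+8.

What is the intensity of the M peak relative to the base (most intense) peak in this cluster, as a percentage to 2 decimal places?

17.61%

Binomial terms of (0.5069 + 0.4931)^4: M 0.0660, M+2 0.2569, M+4 0.3749, M+6 0.2431, M+8 0.0591 → M+4 is the base peak.
P(M+4) = C(4,2) × 0.5069^2 × 0.4931^2 = 6 × 0.25694761 × 0.24314761 = 0.374857 (base)
P(M) = C(4,0) × 0.5069^4 × 0.4931^0 = 1 × 0.06602207 × 1.0000 = 0.066022
Relative intensity = 0.066022 / 0.374857 × 100 = 17.61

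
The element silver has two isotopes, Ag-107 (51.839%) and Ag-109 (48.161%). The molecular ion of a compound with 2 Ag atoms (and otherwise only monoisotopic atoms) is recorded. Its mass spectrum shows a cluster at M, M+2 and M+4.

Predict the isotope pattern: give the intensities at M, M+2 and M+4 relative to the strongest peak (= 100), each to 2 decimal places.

53.82 : 100.00 : 46.45

The 2 Ag atoms are independent, so intensities follow the terms of (0.51839 + 0.48161)^2.
P(M) = 0.51839^2 = 0.268728
P(M+2) = 2 × 0.51839^1 × 0.48161^1 = 0.499324
P(M+4) = 0.48161^2 = 0.231948
The M+2 peak is largest (0.499324); scaling to 100 gives 53.82 : 100.00 : 46.45.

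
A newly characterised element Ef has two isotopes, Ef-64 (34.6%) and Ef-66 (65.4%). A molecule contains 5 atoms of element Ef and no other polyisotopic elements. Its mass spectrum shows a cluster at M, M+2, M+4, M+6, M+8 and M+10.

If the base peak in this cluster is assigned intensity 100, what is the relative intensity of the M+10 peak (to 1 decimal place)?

35.7

(0.346 + 0.654)^5 gives M 0.0050, M+2 0.0469, M+4 0.1772, M+6 0.3349, M+8 0.3165, M+10 0.1196; the largest is M+6.
P(M+6) = C(5,3) × 0.346^2 × 0.654^3 = 10 × 0.119716 × 0.27972626 = 0.334877 (base)
P(M+10) = C(5,5) × 0.346^0 × 0.654^5 = 1 × 1.0000 × 0.1196434 = 0.119643
Relative intensity = 0.119643 / 0.334877 × 100 = 35.7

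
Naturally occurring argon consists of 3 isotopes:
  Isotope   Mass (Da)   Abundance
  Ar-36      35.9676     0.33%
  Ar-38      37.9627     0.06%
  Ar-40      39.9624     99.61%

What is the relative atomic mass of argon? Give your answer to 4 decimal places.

Ar = Σ fᵢ·mᵢ = 0.0033 × 35.9676 + 0.0006 × 37.9627 + 0.9961 × 39.9624
= 0.11869 + 0.02278 + 39.80655 = 39.94802 Da

39.9480 Da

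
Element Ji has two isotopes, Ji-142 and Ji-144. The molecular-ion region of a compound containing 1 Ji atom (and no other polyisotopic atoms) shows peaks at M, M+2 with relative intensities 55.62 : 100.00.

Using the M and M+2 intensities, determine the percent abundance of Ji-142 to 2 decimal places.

Write p for the Ji-142 fraction. I(M+2)/I(M) = [C(1,1)·p^0·(1−p)] / p^1 = 1·(1−p)/p = 100.00/55.62 = 1.7979
(1−p)/p = 1.7979/1 = 1.7979  ⇒  p = 1/(1 + 1.7979) = 0.3574
Ji-142: 35.74%, Ji-144: 64.26%.

35.74%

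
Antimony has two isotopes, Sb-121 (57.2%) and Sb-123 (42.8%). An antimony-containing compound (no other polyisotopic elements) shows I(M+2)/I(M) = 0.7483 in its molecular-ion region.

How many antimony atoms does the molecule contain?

1

For n independent Sb atoms, I(M+2)/I(M) = n · (abundance Sb-123) / (abundance Sb-121) = n · 0.428/0.572.
n = 0.7483 × 0.572/0.428 = 1.00 ≈ 1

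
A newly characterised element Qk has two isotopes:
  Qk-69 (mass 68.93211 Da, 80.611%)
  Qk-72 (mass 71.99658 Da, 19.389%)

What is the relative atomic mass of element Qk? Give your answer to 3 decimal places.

Average mass = Σ (abundance × isotope mass) = 0.80611 × 68.93211 + 0.19389 × 71.99658
= 55.566863 + 13.959417 = 69.526280 Da

69.526 Da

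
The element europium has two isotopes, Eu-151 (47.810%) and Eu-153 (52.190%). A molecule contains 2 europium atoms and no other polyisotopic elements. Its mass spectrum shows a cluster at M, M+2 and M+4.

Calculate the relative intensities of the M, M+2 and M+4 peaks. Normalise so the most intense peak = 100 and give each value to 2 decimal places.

Expanding (0.47810 + 0.52190)^2:
P(M) = 0.47810^2 = 0.228580
P(M+2) = 2 × 0.47810^1 × 0.52190^1 = 0.499041
P(M+4) = 0.52190^2 = 0.272380
The M+2 peak is largest (0.499041); scaling to 100 gives 45.80 : 100.00 : 54.58.

45.80 : 100.00 : 54.58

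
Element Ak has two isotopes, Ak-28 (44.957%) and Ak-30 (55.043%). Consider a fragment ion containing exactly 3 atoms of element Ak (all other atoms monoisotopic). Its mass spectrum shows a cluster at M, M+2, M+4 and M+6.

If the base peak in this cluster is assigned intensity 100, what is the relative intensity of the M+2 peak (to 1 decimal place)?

81.7

Term probabilities: M 0.0909, M+2 0.3337, M+4 0.4086, M+6 0.1668. Base peak = M+4.
P(M+4) = C(3,2) × 0.44957^1 × 0.55043^2 = 3 × 0.44957 × 0.30297318 = 0.408623 (base)
P(M+2) = C(3,1) × 0.44957^2 × 0.55043^1 = 3 × 0.20211318 × 0.55043 = 0.333747
Relative intensity = 0.333747 / 0.408623 × 100 = 81.7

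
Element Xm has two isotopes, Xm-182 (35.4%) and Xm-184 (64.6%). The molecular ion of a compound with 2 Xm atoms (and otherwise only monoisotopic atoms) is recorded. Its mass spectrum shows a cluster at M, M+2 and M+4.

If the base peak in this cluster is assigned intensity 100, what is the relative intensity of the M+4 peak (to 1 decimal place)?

Term probabilities: M 0.1253, M+2 0.4574, M+4 0.4173. Base peak = M+2.
P(M+2) = C(2,1) × 0.354^1 × 0.646^1 = 2 × 0.3540 × 0.6460 = 0.457368 (base)
P(M+4) = C(2,2) × 0.354^0 × 0.646^2 = 1 × 1.0000 × 0.417316 = 0.417316
Relative intensity = 0.417316 / 0.457368 × 100 = 91.2

91.2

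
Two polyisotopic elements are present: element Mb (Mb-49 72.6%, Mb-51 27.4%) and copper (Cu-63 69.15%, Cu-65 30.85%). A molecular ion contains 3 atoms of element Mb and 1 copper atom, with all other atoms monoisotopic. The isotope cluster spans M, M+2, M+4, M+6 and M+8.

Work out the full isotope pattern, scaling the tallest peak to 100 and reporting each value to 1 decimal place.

63.4 : 100.0 : 59.1 : 15.5 : 1.5

Element Mb pattern (n=3): 0.38265718 : 0.43325647 : 0.16351553 : 0.02057082
Copper pattern (n=1): 0.6915 : 0.3085
Convolve the two distributions (both contribute in 2-u steps):
  M: 0.38265718×0.6915 = 0.264607
  M+2: 0.38265718×0.3085 + 0.43325647×0.6915 = 0.417647
  M+4: 0.43325647×0.3085 + 0.16351553×0.6915 = 0.246731
  M+6: 0.16351553×0.3085 + 0.02057082×0.6915 = 0.064669
  M+8: 0.02057082×0.3085 = 0.006346
Scale to base peak (0.417647) = 100: 63.4 : 100.0 : 59.1 : 15.5 : 1.5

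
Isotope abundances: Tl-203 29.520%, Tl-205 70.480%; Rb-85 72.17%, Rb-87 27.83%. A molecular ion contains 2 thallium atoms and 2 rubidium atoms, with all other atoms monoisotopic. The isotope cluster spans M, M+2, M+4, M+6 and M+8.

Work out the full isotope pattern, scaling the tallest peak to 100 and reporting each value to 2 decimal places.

Thallium pattern (n=2): 0.08714304 : 0.41611392 : 0.49674304
Rubidium pattern (n=2): 0.52085089 : 0.40169822 : 0.07745089
Convolve the two distributions (both contribute in 2-u steps):
  M: 0.08714304×0.52085089 = 0.045389
  M+2: 0.08714304×0.40169822 + 0.41611392×0.52085089 = 0.251739
  M+4: 0.08714304×0.07745089 + 0.41611392×0.40169822 + 0.49674304×0.52085089 = 0.432631
  M+6: 0.41611392×0.07745089 + 0.49674304×0.40169822 = 0.231769
  M+8: 0.49674304×0.07745089 = 0.038473
Scale to base peak (0.432631) = 100: 10.49 : 58.19 : 100.00 : 53.57 : 8.89

10.49 : 58.19 : 100.00 : 53.57 : 8.89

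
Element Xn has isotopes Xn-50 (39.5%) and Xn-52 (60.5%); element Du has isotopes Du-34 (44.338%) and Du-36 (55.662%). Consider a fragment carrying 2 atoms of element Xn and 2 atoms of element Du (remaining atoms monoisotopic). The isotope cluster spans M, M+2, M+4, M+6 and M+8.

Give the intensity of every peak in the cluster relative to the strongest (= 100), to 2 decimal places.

Element Xn pattern (n=2): 0.156025 : 0.47795 : 0.366025
Element Du pattern (n=2): 0.19658582 : 0.49358835 : 0.30982582
Convolve the two distributions (both contribute in 2-u steps):
  M: 0.156025×0.19658582 = 0.030672
  M+2: 0.156025×0.49358835 + 0.47795×0.19658582 = 0.170970
  M+4: 0.156025×0.30982582 + 0.47795×0.49358835 + 0.366025×0.19658582 = 0.356206
  M+6: 0.47795×0.30982582 + 0.366025×0.49358835 = 0.328747
  M+8: 0.366025×0.30982582 = 0.113404
Scale to base peak (0.356206) = 100: 8.61 : 48.00 : 100.00 : 92.29 : 31.84

8.61 : 48.00 : 100.00 : 92.29 : 31.84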